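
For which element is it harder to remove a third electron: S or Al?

IE_3 is the cost of taking one more electron from the +2 cation: S²⁺ still has 4 valence electrons; Al²⁺ still has 1 valence electron.
All are still removing valence electrons, so compare the +2 ions as you would atoms: IE_3 generally rises across a period (higher Z_eff) and falls down a group (larger shell), subject to the usual subshell exceptions.
Valence configurations: S²⁺ [Ne]3s²3p², Al²⁺ [Ne]3s¹.
Tabulated IE_3 (kJ/mol): S 3357, Al 2745.
Putting it together, IE_3: Al < S.

S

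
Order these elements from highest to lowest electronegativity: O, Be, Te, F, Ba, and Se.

Be is in period 2, group 2; O is in period 2, group 16; F is in period 2, group 17; Se is in period 4, group 16; Te is in period 5, group 16; Ba is in period 6, group 2.
Electronegativity increases across a period and decreases down a group, tracking effective nuclear charge and atomic size.
Here both period and group differ, so the two effects have to be weighed against each other.
Be > Ba: they share group 2; the group trend gives Be the larger value.
Te > Be: period and group pull opposite ways; the across-period shift dominates (2.10 vs 1.57).
Se > Te: Se sits above Te in group 16, so the down-group effect alone puts Se higher.
O > Se: O sits above Se in group 16, so the down-group effect alone puts O higher.
F > O: both are in period 2; the period trend gives F the larger value.
For reference (Pauling): Be 1.57, O 3.44, F 3.98, Se 2.55, Te 2.10, Ba 0.89.
So from highest to lowest: F > O > Se > Te > Be > Ba.

F > O > Se > Te > Be > Ba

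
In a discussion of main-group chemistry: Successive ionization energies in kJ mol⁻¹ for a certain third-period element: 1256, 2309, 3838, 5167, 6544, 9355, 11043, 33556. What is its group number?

Look for the largest jump between consecutive ionization energies: IE8/IE7 ≈ 3.0, far larger than any earlier ratio.
That jump marks the point where a core electron is being removed. So the atom has 7 valence electrons.
A main-group element with 7 valence electrons is in group 17.

Group 17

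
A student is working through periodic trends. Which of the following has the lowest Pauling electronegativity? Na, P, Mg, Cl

Na

Na is in period 3, group 1; Mg is in period 3, group 2; P is in period 3, group 15; Cl is in period 3, group 17.
Electronegativity increases across a period and decreases down a group, tracking effective nuclear charge and atomic size.
All lie in period 3, so electronegativity increases left to right.
The lowest Pauling electronegativity among these belongs to Na.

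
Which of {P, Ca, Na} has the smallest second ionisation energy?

Ca

IE_2 is the cost of taking one more electron from the +1 cation: P⁺ still has 4 valence electrons; Ca⁺ still has 1 valence electron; Na⁺ is the bare [Ne] core.
Breaking into a closed-shell core is much more expensive than removing a leftover valence electron — Na has the largest IE_2 here.
Valence configurations: P⁺ [Ne]3s²3p², Ca⁺ [Ar]4s¹.
The numbers (kJ/mol): P 1907, Ca 1145, Na 4562.
Putting it together, IE_2: Ca < P < Na.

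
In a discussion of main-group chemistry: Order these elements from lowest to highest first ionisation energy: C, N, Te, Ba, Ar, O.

Ba < Te < C < O < N < Ar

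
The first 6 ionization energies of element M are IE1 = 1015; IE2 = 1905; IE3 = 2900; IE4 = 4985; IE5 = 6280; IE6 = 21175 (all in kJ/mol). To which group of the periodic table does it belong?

Group 15

Look for the largest jump between consecutive ionization energies: IE6/IE5 ≈ 3.4, far larger than any earlier ratio.
That jump marks the point where a core electron is being removed. So the atom has 5 valence electrons.
A main-group element with 5 valence electrons is in group 15.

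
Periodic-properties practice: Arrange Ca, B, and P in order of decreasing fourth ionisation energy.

B > Ca > P

The fourth ionization energy removes an electron from the +3 ion. For each element: Ca³⁺ is already 1 electron into the core; B³⁺ is the bare [He] core; P³⁺ still has 2 valence electrons.
Core electrons are held far more tightly than valence electrons, so Ca and B top the IE_4 order.
Approximate IE_4 values (kJ/mol): Ca 6491, B 25026, P 4964.
Putting it together, IE_4: P < Ca < B.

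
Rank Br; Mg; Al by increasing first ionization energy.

Al < Mg < Br

Mg is in period 3, group 2; Al is in period 3, group 13; Br is in period 4, group 17.
First ionization energy rises across a period (greater Z_eff holds electrons more tightly) and falls down a group (valence electrons are farther from the nucleus).
Neither a single period nor a single group — weigh both effects.
Mg > Al: this pair runs against the simple trend — see the exception note.
Br > Mg: the two effects oppose for this pair; the across-period effect wins (1140 vs 738 kJ/mol).
Note the exception: Mg has a higher first ionization energy than Al, contrary to the simple trend — Al's single 3p electron is easier to remove than one from Mg's filled 3s².
Approximate values (kJ/mol): Mg 738, Al 578, Br 1140.
So from lowest to highest: Al < Mg < Br.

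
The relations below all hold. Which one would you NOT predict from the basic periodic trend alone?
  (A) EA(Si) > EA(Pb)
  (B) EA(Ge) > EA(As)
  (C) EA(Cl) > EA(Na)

The general trend: electron affinity increases across a period and decreases down a group.
(A) Si (period 3, group 14) vs Pb (period 6, group 14): the stated order agrees with the simple trend.
(B) Ge (period 4, group 14) vs As (period 4, group 15): the stated order contradicts the simple trend.
(C) Cl (period 3, group 17) vs Na (period 3, group 1): the stated order agrees with the simple trend.
The exception is (B): adding an electron to As's half-filled 4p³ is unfavourable, so Ge (4p²) has the more exothermic EA.

(B)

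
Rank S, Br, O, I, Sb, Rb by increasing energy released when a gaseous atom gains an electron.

Rb < Sb < O < S < I < Br

O is in period 2, group 16; S is in period 3, group 16; Br is in period 4, group 17; Rb is in period 5, group 1; Sb is in period 5, group 15; I is in period 5, group 17.
EA tends to increase across a period and decrease down a group, though the pattern is less regular than for IE or radius.
These span different periods and groups, so the two trends combine.
Sb > Rb: Sb lies to the right of Rb in period 5, so the across-period effect alone puts Sb higher.
O > Sb: relative to Sb, both the across-period and down-group shifts push O's electron affinity up.
S > O: this pair runs against the simple trend — see the exception note.
I > S: the two effects oppose for this pair; the across-period effect wins (295 vs 200 kJ/mol).
Br > I: they share group 17; the group trend gives Br the larger value.
Note the exception: S has a higher electron affinity than O, contrary to the simple trend — the compact 2p subshell of O repels the added electron more than S's larger 3p does.
Tabulated electron affinity (kJ/mol): O 141, S 200, Br 325, Rb 47, Sb 103, I 295.
So from lowest to highest: Rb < Sb < O < S < I < Br.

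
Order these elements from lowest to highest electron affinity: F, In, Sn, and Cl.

In < Sn < F < Cl

Electron affinity generally becomes more exothermic across a period toward the halogens and less exothermic down a group.
These span different periods and groups, so the two trends combine.
Sn > In: both are in period 5; the period trend gives Sn the larger value.
F > Sn: both effects reinforce here, so F is clearly the higher of the two.
Cl > F: this pair runs against the simple trend — see the exception note.
Note the exception: Cl has a higher electron affinity than F, contrary to the simple trend — F's small 2p subshell makes the incoming electron feel strong e⁻–e⁻ repulsion, so Cl actually releases more energy on gaining an electron.
Tabulated electron affinity (kJ/mol): F 328, Cl 349, In 29, Sn 107.
So from lowest to highest: In < Sn < F < Cl.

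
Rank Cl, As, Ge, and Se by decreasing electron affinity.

Cl > Se > Ge > As

Adding an electron releases more energy for atoms nearer the top right (short of the noble gases).
Neither a single period nor a single group — weigh both effects.
Ge > As: this pair runs against the simple trend — see the exception note.
Se > Ge: both are in period 4; the period trend gives Se the larger value.
Cl > Se: both effects reinforce here, so Cl is clearly the higher of the two.
Note the exception: Ge has a higher electron affinity than As, contrary to the simple trend — adding an electron to As's half-filled 4p³ is unfavourable, so Ge (4p²) has the more exothermic EA.
For reference (kJ/mol): Cl 349, Ge 119, As 78, Se 195.
So from highest to lowest: Cl > Se > Ge > As.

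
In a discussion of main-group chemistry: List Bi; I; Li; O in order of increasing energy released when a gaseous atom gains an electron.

Li < Bi < O < I

Li is in period 2, group 1; O is in period 2, group 16; I is in period 5, group 17; Bi is in period 6, group 15.
Adding an electron releases more energy for atoms nearer the top right (short of the noble gases).
Neither a single period nor a single group — weigh both effects.
Bi > Li: the two effects oppose for this pair; the across-period effect wins (91 vs 60 kJ/mol).
O > Bi: relative to Bi, both the across-period and down-group shifts push O's electron affinity up.
I > O: period and group pull opposite ways; the across-period shift dominates (295 vs 141 kJ/mol).
Approximate values (kJ/mol): Li 60, O 141, I 295, Bi 91.
So from lowest to highest: Li < Bi < O < I.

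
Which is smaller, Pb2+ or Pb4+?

Both ions have Z = 82 protons, but Pb4+ has lost more electrons, so its remaining electrons feel a larger effective nuclear charge per electron and are pulled in more tightly.
Higher positive charge → smaller ion, so Pb2+ > Pb4+.

Pb4+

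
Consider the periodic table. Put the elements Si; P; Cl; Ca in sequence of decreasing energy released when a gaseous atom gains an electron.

Si is in period 3, group 14; P is in period 3, group 15; Cl is in period 3, group 17; Ca is in period 4, group 2.
Atoms with high Z_eff and room in the valence shell (especially the halogens) have the most exothermic electron affinities.
Neither a single period nor a single group — weigh both effects.
P > Ca: both effects reinforce here, so P is clearly the higher of the two.
Si > P: this pair runs against the simple trend — see the exception note.
Cl > Si: Cl lies to the right of Si in period 3, so the across-period effect alone puts Cl higher.
Note the exception: Si has a higher electron affinity than P, contrary to the simple trend — adding an electron to P's half-filled 3p³ is unfavourable, so Si (3p²) has the more exothermic EA.
Approximate values (kJ/mol): Si 134, P 72, Cl 349, Ca 2.
So from highest to lowest: Cl > Si > P > Ca.

Cl > Si > P > Ca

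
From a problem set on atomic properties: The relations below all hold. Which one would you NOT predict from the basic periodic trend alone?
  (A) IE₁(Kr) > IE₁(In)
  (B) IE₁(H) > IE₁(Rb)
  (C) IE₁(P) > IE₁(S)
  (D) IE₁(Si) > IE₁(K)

(C)

The general trend: first ionization energy increases across a period and decreases down a group.
(A) Kr (period 4, group 18) vs In (period 5, group 13): the stated order agrees with the simple trend.
(B) H (period 1, group 1) vs Rb (period 5, group 1): the stated order agrees with the simple trend.
(C) P (period 3, group 15) vs S (period 3, group 16): the stated order contradicts the simple trend.
(D) Si (period 3, group 14) vs K (period 4, group 1): the stated order agrees with the simple trend.
The exception is (C): S (3p⁴) ionizes more easily than half-filled P (3p³) because the paired 3p electron in S is pushed out by e⁻–e⁻ repulsion.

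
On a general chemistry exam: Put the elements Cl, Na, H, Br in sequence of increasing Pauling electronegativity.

Na < H < Br < Cl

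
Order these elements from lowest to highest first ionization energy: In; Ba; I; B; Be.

Ba < In < B < Be < I

Be is in period 2, group 2; B is in period 2, group 13; In is in period 5, group 13; I is in period 5, group 17; Ba is in period 6, group 2.
IE₁ increases left→right with effective nuclear charge and decreases top→bottom as the valence shell moves farther out.
Here both period and group differ, so the two effects have to be weighed against each other.
In > Ba: relative to Ba, both the across-period and down-group shifts push In's first ionization energy up.
B > In: B sits above In in group 13, so the down-group effect alone puts B higher.
Be > B: this pair runs against the simple trend — see the exception note.
I > Be: period and group pull opposite ways; the across-period shift dominates (1008 vs 900 kJ/mol).
Note the exception: Be has a higher first ionization energy than B, contrary to the simple trend — removing B's lone 2p electron is easier than breaking Be's filled 2s².
For reference (kJ/mol): Be 900, B 801, In 558, I 1008, Ba 503.
So from lowest to highest: Ba < In < B < Be < I.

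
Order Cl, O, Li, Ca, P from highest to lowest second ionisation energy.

Li, O, Cl, P, Ca

The second ionization energy removes an electron from the +1 ion. For each element: Cl⁺ still has 6 valence electrons; O⁺ still has 5 valence electrons; Li⁺ is the bare [He] core; Ca⁺ still has 1 valence electron; P⁺ still has 4 valence electrons.
Core electrons are held far more tightly than valence electrons, so Li tops the IE_2 order.
Valence configurations: Cl⁺ [Ne]3s²3p⁴, O⁺ [He]2s²2p³, Ca⁺ [Ar]4s¹, P⁺ [Ne]3s²3p².
Approximate IE_2 values (kJ/mol): Cl 2298, O 3388, Li 7298, Ca 1145, P 1907.
Overall IE_2 order: Ca < P < Cl < O < Li.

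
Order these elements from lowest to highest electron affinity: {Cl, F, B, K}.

B, K, F, Cl

EA tends to increase across a period and decrease down a group, though the pattern is less regular than for IE or radius.
Neither a single period nor a single group — weigh both effects.
K > B: this pair runs against the simple trend — see the exception note.
F > K: relative to K, both the across-period and down-group shifts push F's electron affinity up.
Cl > F: this pair runs against the simple trend — see the exception note.
Note the exception: K has a higher electron affinity than B, contrary to the simple trend — B's ns²np¹ configuration gives only a small electron affinity — the sparsely filled np subshell binds an added electron weakly.
Note the exception: Cl has a higher electron affinity than F, contrary to the simple trend — F's small 2p subshell makes the incoming electron feel strong e⁻–e⁻ repulsion, so Cl actually releases more energy on gaining an electron.
Approximate values (kJ/mol): B 27, F 328, Cl 349, K 48.
So from lowest to highest: B < K < F < Cl.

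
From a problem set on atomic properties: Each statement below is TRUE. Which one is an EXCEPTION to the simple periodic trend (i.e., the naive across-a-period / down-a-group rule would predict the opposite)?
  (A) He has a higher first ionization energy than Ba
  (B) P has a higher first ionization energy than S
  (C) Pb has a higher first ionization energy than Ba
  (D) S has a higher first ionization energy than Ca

The general trend: first ionization energy increases across a period and decreases down a group.
(A) He (period 1, group 18) vs Ba (period 6, group 2): the stated order agrees with the simple trend.
(B) P (period 3, group 15) vs S (period 3, group 16): the stated order contradicts the simple trend.
(C) Pb (period 6, group 14) vs Ba (period 6, group 2): the stated order agrees with the simple trend.
(D) S (period 3, group 16) vs Ca (period 4, group 2): the stated order agrees with the simple trend.
The exception is (B): S (3p⁴) ionizes more easily than half-filled P (3p³) because the paired 3p electron in S is pushed out by e⁻–e⁻ repulsion.

(B)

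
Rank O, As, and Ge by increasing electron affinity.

O is in period 2, group 16; Ge is in period 4, group 14; As is in period 4, group 15.
Electron affinity generally becomes more exothermic across a period toward the halogens and less exothermic down a group.
Neither a single period nor a single group — weigh both effects.
Ge > As: this pair runs against the simple trend — see the exception note.
O > Ge: both effects reinforce here, so O is clearly the higher of the two.
Note the exception: Ge has a higher electron affinity than As, contrary to the simple trend — adding an electron to As's half-filled 4p³ is unfavourable, so Ge (4p²) has the more exothermic EA.
Tabulated electron affinity (kJ/mol): O 141, Ge 119, As 78.
So from lowest to highest: As < Ge < O.

As < Ge < O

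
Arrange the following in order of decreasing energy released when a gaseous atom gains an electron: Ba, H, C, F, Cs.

F > C > H > Cs > Ba

H is in period 1, group 1; C is in period 2, group 14; F is in period 2, group 17; Cs is in period 6, group 1; Ba is in period 6, group 2.
Adding an electron releases more energy for atoms nearer the top right (short of the noble gases).
Neither a single period nor a single group — weigh both effects.
Cs > Ba: this pair runs against the simple trend — see the exception note.
H > Cs: they share group 1; the group trend gives H the larger value.
C > H: the two effects oppose for this pair; the across-period effect wins (122 vs 73 kJ/mol).
F > C: F lies to the right of C in period 2, so the across-period effect alone puts F higher.
Note the exception: Cs has a higher electron affinity than Ba, contrary to the simple trend — adding an electron to Ba (ns²) has to open a new, higher-energy np subshell, which is unfavourable.
Tabulated electron affinity (kJ/mol): H 73, C 122, F 328, Cs 46, Ba 14.
So from highest to lowest: F > C > H > Cs > Ba.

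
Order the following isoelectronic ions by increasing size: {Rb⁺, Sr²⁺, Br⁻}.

Sr²⁺ < Rb⁺ < Br⁻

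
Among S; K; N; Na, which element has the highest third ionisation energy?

Na

After 2 electrons have been removed, what remains? S²⁺ still has 4 valence electrons; K²⁺ is already 1 electron into the core; N²⁺ still has 3 valence electrons; Na²⁺ is already 1 electron into the core.
Usually core removal costs more than valence removal, but here the competition is close: a tightly held n=2 valence electron can cost more to remove than an n=3 core electron, so the actual values have to decide it.
Valence configurations: S²⁺ [Ne]3s²3p², N²⁺ [He]2s²2p¹.
Tabulated IE_3 (kJ/mol): S 3357, K 4420, N 4578, Na 6910.
So the third ionization energies run S < K < N < Na.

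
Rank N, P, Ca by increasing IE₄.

P < Ca < N

Consider each +3 ion: N³⁺ still has 2 valence electrons; P³⁺ still has 2 valence electrons; Ca³⁺ is already 1 electron into the core.
Usually core removal costs more than valence removal, but here the competition is close: a tightly held n=2 valence electron can cost more to remove than an n=3 core electron, so the actual values have to decide it.
Valence configurations: N³⁺ [He]2s², P³⁺ [Ne]3s².
The numbers (kJ/mol): N 7475, P 4964, Ca 6491.
Overall IE_4 order: P < Ca < N.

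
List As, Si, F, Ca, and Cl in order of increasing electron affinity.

Ca, As, Si, F, Cl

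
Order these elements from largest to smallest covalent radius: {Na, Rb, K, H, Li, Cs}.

Cs, Rb, K, Na, Li, H

Moving right in a period, electrons are added to the same shell under a stronger nuclear pull, so atoms get smaller; moving down, a new shell is opened and atoms get larger.
All are in group 1, so atomic radius increases down the group.
So from largest to smallest: Cs > Rb > K > Na > Li > H.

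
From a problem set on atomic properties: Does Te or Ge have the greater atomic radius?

Radius decreases left→right (rising Z_eff, same n) and increases top→bottom (higher n).
Neither a single period nor a single group — weigh both effects.
Te > Ge: period and group pull opposite ways; the down-group shift dominates (136 vs 121 pm).
Approximate values (pm): Ge 121, Te 136.
So Te has the greater atomic radius (Te > Ge).

Te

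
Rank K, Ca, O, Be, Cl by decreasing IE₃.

Be, O, Ca, K, Cl

The third ionization energy removes an electron from the +2 ion. For each element: K²⁺ is already 1 electron into the core; Ca²⁺ is the bare [Ar] core; O²⁺ still has 4 valence electrons; Be²⁺ is the bare [He] core; Cl²⁺ still has 5 valence electrons.
Usually core removal costs more than valence removal, but here the competition is close: a tightly held n=2 valence electron can cost more to remove than an n=3 core electron, so the actual values have to decide it.
Valence configurations: O²⁺ [He]2s²2p², Cl²⁺ [Ne]3s²3p³.
Tabulated IE_3 (kJ/mol): K 4420, Ca 4912, O 5300, Be 14849, Cl 3822.
So the third ionization energies run Cl < K < Ca < O < Be.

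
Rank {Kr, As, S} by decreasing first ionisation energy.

Kr, S, As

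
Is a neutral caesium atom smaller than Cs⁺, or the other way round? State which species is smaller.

Forming Cs⁺ removes 1 electron from Cs. Fewer electrons for the same nuclear charge means less shielding and a higher Z_eff on the remaining electrons, and for main-group metals the entire outer shell is lost.
A cation is smaller than its parent atom: Cs⁺ < Cs.

Cs⁺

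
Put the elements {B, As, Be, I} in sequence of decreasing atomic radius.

I > As > Be > B

Moving right in a period, electrons are added to the same shell under a stronger nuclear pull, so atoms get smaller; moving down, a new shell is opened and atoms get larger.
Neither a single period nor a single group — weigh both effects.
Be > B: both are in period 2; the period trend gives Be the larger value.
As > Be: the two effects oppose for this pair; the down-group effect wins (121 vs 102 pm).
I > As: period and group pull opposite ways; the down-group shift dominates (133 vs 121 pm).
Tabulated atomic radius (pm): Be 102, B 85, As 121, I 133.
So from largest to smallest: I > As > Be > B.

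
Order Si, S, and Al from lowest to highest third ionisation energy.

Al, Si, S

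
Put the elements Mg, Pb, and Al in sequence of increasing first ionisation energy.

Removing the outermost electron gets harder across a period and easier down a group.
These span different periods and groups, so the two trends combine.
Pb > Al: the two effects oppose for this pair; the across-period effect wins (716 vs 578 kJ/mol).
Mg > Pb: the two effects oppose for this pair; the down-group effect wins (738 vs 716 kJ/mol).
Note the exception: Mg has a higher first ionization energy than Al, contrary to the simple trend — Al's single 3p electron is easier to remove than one from Mg's filled 3s².
For reference (kJ/mol): Mg 738, Al 578, Pb 716.
So from lowest to highest: Al < Pb < Mg.

Al < Pb < Mg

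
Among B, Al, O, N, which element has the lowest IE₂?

Consider each +1 ion: B⁺ still has 2 valence electrons; Al⁺ still has 2 valence electrons; O⁺ still has 5 valence electrons; N⁺ still has 4 valence electrons.
All are still removing valence electrons, so compare the +1 ions as you would atoms: IE_2 generally rises across a period (higher Z_eff) and falls down a group (larger shell), subject to the usual subshell exceptions.
Valence configurations: B⁺ [He]2s², Al⁺ [Ne]3s², O⁺ [He]2s²2p³, N⁺ [He]2s²2p².
The numbers (kJ/mol): B 2427, Al 1817, O 3388, N 2856.
Hence IE_2: Al < B < N < O.

Al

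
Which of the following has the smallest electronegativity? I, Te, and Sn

Sn is in period 5, group 14; Te is in period 5, group 16; I is in period 5, group 17.
EN rises left→right (higher Z_eff, smaller atoms) and falls top→bottom (larger, more shielded atoms).
All lie in period 5, so electronegativity increases left to right.
The smallest electronegativity among these belongs to Sn.

Sn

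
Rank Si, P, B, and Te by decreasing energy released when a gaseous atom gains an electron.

Te > Si > P > B

B is in period 2, group 13; Si is in period 3, group 14; P is in period 3, group 15; Te is in period 5, group 16.
EA tends to increase across a period and decrease down a group, though the pattern is less regular than for IE or radius.
Here both period and group differ, so the two effects have to be weighed against each other.
P > B: period and group pull opposite ways; the across-period shift dominates (72 vs 27 kJ/mol).
Si > P: this pair runs against the simple trend — see the exception note.
Te > Si: period and group pull opposite ways; the across-period shift dominates (190 vs 134 kJ/mol).
Note the exception: Si has a higher electron affinity than P, contrary to the simple trend — adding an electron to P's half-filled 3p³ is unfavourable, so Si (3p²) has the more exothermic EA.
Approximate values (kJ/mol): B 27, Si 134, P 72, Te 190.
So from highest to lowest: Te > Si > P > B.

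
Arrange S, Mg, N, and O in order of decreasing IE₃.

After 2 electrons have been removed, what remains? S²⁺ still has 4 valence electrons; Mg²⁺ is the bare [Ne] core; N²⁺ still has 3 valence electrons; O²⁺ still has 4 valence electrons.
Breaking into a closed-shell core is much more expensive than removing a leftover valence electron — Mg has the largest IE_3 here.
Valence configurations: S²⁺ [Ne]3s²3p², N²⁺ [He]2s²2p¹, O²⁺ [He]2s²2p².
Approximate IE_3 values (kJ/mol): S 3357, Mg 7733, N 4578, O 5300.
Hence IE_3: S < N < O < Mg.

Mg > O > N > S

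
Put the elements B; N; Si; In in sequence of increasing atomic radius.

N < B < Si < In

B is in period 2, group 13; N is in period 2, group 15; Si is in period 3, group 14; In is in period 5, group 13.
Moving right in a period, electrons are added to the same shell under a stronger nuclear pull, so atoms get smaller; moving down, a new shell is opened and atoms get larger.
These span different periods and groups, so the two trends combine.
B > N: both are in period 2; the period trend gives B the larger value.
Si > B: the two effects oppose for this pair; the down-group effect wins (116 vs 85 pm).
In > Si: both effects reinforce here, so In is clearly the larger of the two.
Tabulated atomic radius (pm): B 85, N 71, Si 116, In 142.
So from smallest to largest: N < B < Si < In.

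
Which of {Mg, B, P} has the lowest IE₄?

IE_4 is the cost of taking one more electron from the +3 cation: Mg³⁺ is already 1 electron into the core; B³⁺ is the bare [He] core; P³⁺ still has 2 valence electrons.
Breaking into a closed-shell core is much more expensive than removing a leftover valence electron — Mg and B have the largest IE_4 here.
Approximate IE_4 values (kJ/mol): Mg 10543, B 25026, P 4964.
Putting it together, IE_4: P < Mg < B.

P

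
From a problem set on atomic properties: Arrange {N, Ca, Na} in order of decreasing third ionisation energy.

Consider each +2 ion: N²⁺ still has 3 valence electrons; Ca²⁺ is the bare [Ar] core; Na²⁺ is already 1 electron into the core.
Core electrons are held far more tightly than valence electrons, so Ca and Na top the IE_3 order.
The numbers (kJ/mol): N 4578, Ca 4912, Na 6910.
Putting it together, IE_3: N < Ca < Na.

Na > Ca > N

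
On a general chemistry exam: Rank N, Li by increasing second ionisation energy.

N < Li

After 1 electron has been removed, what remains? N⁺ still has 4 valence electrons; Li⁺ is the bare [He] core.
Core electrons are held far more tightly than valence electrons, so Li tops the IE_2 order.
The numbers (kJ/mol): N 2856, Li 7298.
Hence IE_2: N < Li.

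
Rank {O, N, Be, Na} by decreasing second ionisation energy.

Na, O, N, Be

IE_2 is the cost of taking one more electron from the +1 cation: O⁺ still has 5 valence electrons; N⁺ still has 4 valence electrons; Be⁺ still has 1 valence electron; Na⁺ is the bare [Ne] core.
Pulling an electron out of a noble-gas core costs far more than removing a remaining valence electron, so Na sits at the high end of IE_2.
Valence configurations: O⁺ [He]2s²2p³, N⁺ [He]2s²2p², Be⁺ [He]2s¹.
The numbers (kJ/mol): O 3388, N 2856, Be 1757, Na 4562.
So the second ionization energies run Be < N < O < Na.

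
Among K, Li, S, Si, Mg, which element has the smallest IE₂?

IE_2 is the cost of taking one more electron from the +1 cation: K⁺ is the bare [Ar] core; Li⁺ is the bare [He] core; S⁺ still has 5 valence electrons; Si⁺ still has 3 valence electrons; Mg⁺ still has 1 valence electron.
Core electrons are held far more tightly than valence electrons, so K and Li top the IE_2 order.
Valence configurations: S⁺ [Ne]3s²3p³, Si⁺ [Ne]3s²3p¹, Mg⁺ [Ne]3s¹.
Approximate IE_2 values (kJ/mol): K 3052, Li 7298, S 2252, Si 1577, Mg 1451.
Putting it together, IE_2: Mg < Si < S < K < Li.

Mg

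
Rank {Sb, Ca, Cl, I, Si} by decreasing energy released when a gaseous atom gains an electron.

Cl > I > Si > Sb > Ca

EA tends to increase across a period and decrease down a group, though the pattern is less regular than for IE or radius.
Here both period and group differ, so the two effects have to be weighed against each other.
Sb > Ca: period and group pull opposite ways; the across-period shift dominates (103 vs 2 kJ/mol).
Si > Sb: period and group pull opposite ways; the down-group shift dominates (134 vs 103 kJ/mol).
I > Si: the two effects oppose for this pair; the across-period effect wins (295 vs 134 kJ/mol).
Cl > I: Cl sits above I in group 17, so the down-group effect alone puts Cl higher.
Tabulated electron affinity (kJ/mol): Si 134, Cl 349, Ca 2, Sb 103, I 295.
So from highest to lowest: Cl > I > Si > Sb > Ca.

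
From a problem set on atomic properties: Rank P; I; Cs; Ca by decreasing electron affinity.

P is in period 3, group 15; Ca is in period 4, group 2; I is in period 5, group 17; Cs is in period 6, group 1.
EA tends to increase across a period and decrease down a group, though the pattern is less regular than for IE or radius.
Neither a single period nor a single group — weigh both effects.
Cs > Ca: this pair runs against the simple trend — see the exception note.
P > Cs: both effects reinforce here, so P is clearly the higher of the two.
I > P: the two effects oppose for this pair; the across-period effect wins (295 vs 72 kJ/mol).
Note the exception: Cs has a higher electron affinity than Ca, contrary to the simple trend — adding an electron to Ca (ns²) has to open a new, higher-energy np subshell, which is unfavourable.
For reference (kJ/mol): P 72, Ca 2, I 295, Cs 46.
So from highest to lowest: I > P > Cs > Ca.

I > P > Cs > Ca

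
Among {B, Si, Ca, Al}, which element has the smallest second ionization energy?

After 1 electron has been removed, what remains? B⁺ still has 2 valence electrons; Si⁺ still has 3 valence electrons; Ca⁺ still has 1 valence electron; Al⁺ still has 2 valence electrons.
All are still removing valence electrons, so compare the +1 ions as you would atoms: IE_2 generally rises across a period (higher Z_eff) and falls down a group (larger shell), subject to the usual subshell exceptions.
Valence configurations: B⁺ [He]2s², Si⁺ [Ne]3s²3p¹, Ca⁺ [Ar]4s¹, Al⁺ [Ne]3s².
Si⁺ loses a lone 3p electron whereas Al⁺ must break into a filled 3s² pair, so IE_2(Al) > IE_2(Si) even though Si has the higher nuclear charge.
The numbers (kJ/mol): B 2427, Si 1577, Ca 1145, Al 1817.
Putting it together, IE_2: Ca < Si < Al < B.

Ca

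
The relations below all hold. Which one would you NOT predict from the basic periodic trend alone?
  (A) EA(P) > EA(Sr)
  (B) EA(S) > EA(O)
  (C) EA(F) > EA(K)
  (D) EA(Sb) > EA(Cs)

(B)

The general trend: electron affinity increases across a period and decreases down a group.
(A) P (period 3, group 15) vs Sr (period 5, group 2): the stated order agrees with the simple trend.
(B) S (period 3, group 16) vs O (period 2, group 16): the stated order contradicts the simple trend.
(C) F (period 2, group 17) vs K (period 4, group 1): the stated order agrees with the simple trend.
(D) Sb (period 5, group 15) vs Cs (period 6, group 1): the stated order agrees with the simple trend.
The exception is (B): the compact 2p subshell of O repels the added electron more than S's larger 3p does.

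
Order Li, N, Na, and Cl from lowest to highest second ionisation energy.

IE_2 is the cost of taking one more electron from the +1 cation: Li⁺ is the bare [He] core; N⁺ still has 4 valence electrons; Na⁺ is the bare [Ne] core; Cl⁺ still has 6 valence electrons.
Breaking into a closed-shell core is much more expensive than removing a leftover valence electron — Na and Li have the largest IE_2 here.
Valence configurations: N⁺ [He]2s²2p², Cl⁺ [Ne]3s²3p⁴.
The numbers (kJ/mol): Li 7298, N 2856, Na 4562, Cl 2298.
Putting it together, IE_2: Cl < N < Na < Li.

Cl < N < Na < Li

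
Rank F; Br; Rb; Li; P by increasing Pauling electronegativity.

Rb, Li, P, Br, F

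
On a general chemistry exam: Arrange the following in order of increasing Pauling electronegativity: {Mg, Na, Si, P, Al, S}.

Na is in period 3, group 1; Mg is in period 3, group 2; Al is in period 3, group 13; Si is in period 3, group 14; P is in period 3, group 15; S is in period 3, group 16.
Smaller atoms with higher effective nuclear charge are more electronegative.
All lie in period 3, so electronegativity increases left to right.
So from lowest to highest: Na < Mg < Al < Si < P < S.

Na < Mg < Al < Si < P < S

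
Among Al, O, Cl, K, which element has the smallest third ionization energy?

Al

After 2 electrons have been removed, what remains? Al²⁺ still has 1 valence electron; O²⁺ still has 4 valence electrons; Cl²⁺ still has 5 valence electrons; K²⁺ is already 1 electron into the core.
Usually core removal costs more than valence removal, but here the competition is close: a tightly held n=2 valence electron can cost more to remove than an n=3 core electron, so the actual values have to decide it.
Valence configurations: Al²⁺ [Ne]3s¹, O²⁺ [He]2s²2p², Cl²⁺ [Ne]3s²3p³.
Approximate IE_3 values (kJ/mol): Al 2745, O 5300, Cl 3822, K 4420.
Hence IE_3: Al < Cl < K < O.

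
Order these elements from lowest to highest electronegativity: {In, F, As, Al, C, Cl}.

Smaller atoms with higher effective nuclear charge are more electronegative.
These span different periods and groups, so the two trends combine.
In > Al: this pair runs against the simple trend — see the exception note.
As > In: relative to In, both the across-period and down-group shifts push As's electronegativity up.
C > As: the two effects oppose for this pair; the down-group effect wins (2.55 vs 2.18).
Cl > C: period and group pull opposite ways; the across-period shift dominates (3.16 vs 2.55).
F > Cl: F sits above Cl in group 17, so the down-group effect alone puts F higher.
Note the exception: In has a higher electronegativity than Al, contrary to the simple trend — poor shielding by filled d (and f) subshells raises the heavier element's effective nuclear charge more than the simple down-group trend predicts.
Approximate values (Pauling): C 2.55, F 3.98, Al 1.61, Cl 3.16, As 2.18, In 1.78.
So from lowest to highest: Al < In < As < C < Cl < F.

Al, In, As, C, Cl, F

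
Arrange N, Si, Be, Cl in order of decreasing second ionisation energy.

The second ionization energy removes an electron from the +1 ion. For each element: N⁺ still has 4 valence electrons; Si⁺ still has 3 valence electrons; Be⁺ still has 1 valence electron; Cl⁺ still has 6 valence electrons.
All are still removing valence electrons, so compare the +1 ions as you would atoms: IE_2 generally rises across a period (higher Z_eff) and falls down a group (larger shell), subject to the usual subshell exceptions.
Valence configurations: N⁺ [He]2s²2p², Si⁺ [Ne]3s²3p¹, Be⁺ [He]2s¹, Cl⁺ [Ne]3s²3p⁴.
The numbers (kJ/mol): N 2856, Si 1577, Be 1757, Cl 2298.
Overall IE_2 order: Si < Be < Cl < N.

N, Cl, Be, Si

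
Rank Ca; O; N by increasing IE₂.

Consider each +1 ion: Ca⁺ still has 1 valence electron; O⁺ still has 5 valence electrons; N⁺ still has 4 valence electrons.
All are still removing valence electrons, so compare the +1 ions as you would atoms: IE_2 generally rises across a period (higher Z_eff) and falls down a group (larger shell), subject to the usual subshell exceptions.
Valence configurations: Ca⁺ [Ar]4s¹, O⁺ [He]2s²2p³, N⁺ [He]2s²2p².
Tabulated IE_2 (kJ/mol): Ca 1145, O 3388, N 2856.
So the second ionization energies run Ca < N < O.

Ca < N < O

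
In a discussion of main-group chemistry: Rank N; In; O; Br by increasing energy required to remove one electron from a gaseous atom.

IE₁ increases left→right with effective nuclear charge and decreases top→bottom as the valence shell moves farther out.
These span different periods and groups, so the two trends combine.
Br > In: relative to In, both the across-period and down-group shifts push Br's first ionization energy up.
O > Br: period and group pull opposite ways; the down-group shift dominates (1314 vs 1140 kJ/mol).
N > O: this pair runs against the simple trend — see the exception note.
Note the exception: N has a higher first ionization energy than O, contrary to the simple trend — pairing an electron in O's 2p⁴ costs repulsion energy, so O ionizes more easily than half-filled N (2p³).
Approximate values (kJ/mol): N 1402, O 1314, Br 1140, In 558.
So from lowest to highest: In < Br < O < N.

In, Br, O, N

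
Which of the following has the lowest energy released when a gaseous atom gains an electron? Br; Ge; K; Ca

Ca

K is in period 4, group 1; Ca is in period 4, group 2; Ge is in period 4, group 14; Br is in period 4, group 17.
EA tends to increase across a period and decrease down a group, though the pattern is less regular than for IE or radius.
All lie in period 4; the across-period trend (electron affinity increases left to right) applies, with the exception below.
Note the exception: K has a higher electron affinity than Ca, contrary to the simple trend — adding an electron to Ca (ns²) has to open a new, higher-energy np subshell, which is unfavourable.
Tabulated electron affinity (kJ/mol): K 48, Ca 2, Ge 119, Br 325.
The lowest energy released when a gaseous atom gains an electron among these belongs to Ca.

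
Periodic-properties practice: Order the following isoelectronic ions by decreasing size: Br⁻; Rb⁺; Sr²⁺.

Br⁻, Rb⁺, Sr²⁺

All of these have 36 electrons, so size is governed by nuclear charge alone: the more protons, the stronger the pull on the same electron cloud, and the smaller the ion.
Nuclear charges: Sr²⁺ (Z=38), Rb⁺ (Z=37), Br⁻ (Z=35).
Largest to smallest: Br⁻ > Rb⁺ > Sr²⁺.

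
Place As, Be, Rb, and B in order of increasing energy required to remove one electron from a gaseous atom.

Rb, B, Be, As

Removing the outermost electron gets harder across a period and easier down a group.
Here both period and group differ, so the two effects have to be weighed against each other.
B > Rb: both effects reinforce here, so B is clearly the higher of the two.
Be > B: this pair runs against the simple trend — see the exception note.
As > Be: period and group pull opposite ways; the across-period shift dominates (947 vs 900 kJ/mol).
Note the exception: Be has a higher first ionization energy than B, contrary to the simple trend — removing B's lone 2p electron is easier than breaking Be's filled 2s².
For reference (kJ/mol): Be 900, B 801, As 947, Rb 403.
So from lowest to highest: Rb < B < Be < As.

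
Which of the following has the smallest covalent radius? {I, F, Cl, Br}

F

Moving right in a period, electrons are added to the same shell under a stronger nuclear pull, so atoms get smaller; moving down, a new shell is opened and atoms get larger.
All are in group 17, so atomic radius increases down the group.
The smallest covalent radius among these belongs to F.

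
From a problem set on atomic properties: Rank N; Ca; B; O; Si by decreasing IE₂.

O, N, B, Si, Ca

Consider each +1 ion: N⁺ still has 4 valence electrons; Ca⁺ still has 1 valence electron; B⁺ still has 2 valence electrons; O⁺ still has 5 valence electrons; Si⁺ still has 3 valence electrons.
All are still removing valence electrons, so compare the +1 ions as you would atoms: IE_2 generally rises across a period (higher Z_eff) and falls down a group (larger shell), subject to the usual subshell exceptions.
Valence configurations: N⁺ [He]2s²2p², Ca⁺ [Ar]4s¹, B⁺ [He]2s², O⁺ [He]2s²2p³, Si⁺ [Ne]3s²3p¹.
Tabulated IE_2 (kJ/mol): N 2856, Ca 1145, B 2427, O 3388, Si 1577.
Putting it together, IE_2: Ca < Si < B < N < O.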